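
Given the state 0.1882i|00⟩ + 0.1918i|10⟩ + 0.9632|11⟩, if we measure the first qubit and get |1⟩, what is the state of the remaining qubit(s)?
0.1953i|0⟩ + 0.9807|1⟩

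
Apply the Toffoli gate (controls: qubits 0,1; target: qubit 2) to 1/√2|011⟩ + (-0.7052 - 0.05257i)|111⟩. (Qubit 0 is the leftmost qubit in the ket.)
1/√2|011⟩ + (-0.7052 - 0.05257i)|110⟩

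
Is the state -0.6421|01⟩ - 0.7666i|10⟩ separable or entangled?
Entangled

Writing the state as a|00⟩ + b|01⟩ + c|10⟩ + d|11⟩, it is a product state iff ad − bc = 0.
Here (a, b, c, d) = (0, -0.6421, -0.7666i, 0): ad − bc = (0)(0) − (-0.6421)(-0.7666i) = -0.4922i ≠ 0, so the state is entangled.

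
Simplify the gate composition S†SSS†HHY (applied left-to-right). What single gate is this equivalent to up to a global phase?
Y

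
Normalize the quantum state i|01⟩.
i|01⟩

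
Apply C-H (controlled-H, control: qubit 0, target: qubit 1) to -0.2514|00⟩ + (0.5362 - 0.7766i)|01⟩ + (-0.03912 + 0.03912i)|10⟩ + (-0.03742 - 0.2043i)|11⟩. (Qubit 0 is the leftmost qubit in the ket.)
-0.2514|00⟩ + (0.5362 - 0.7766i)|01⟩ + (-0.05412 - 0.1168i)|10⟩ + (-0.001202 + 0.1721i)|11⟩

C-H leaves the control-|0⟩ kets |00⟩, |01⟩ unchanged and applies H to qubit 1 on the control-|1⟩ pair (|10⟩, |11⟩).
H = [[1/√2, 1/√2], [1/√2, -1/√2]].
With a = amp(|10⟩) = (-0.03912 + 0.03912i) and b = amp(|11⟩) = (-0.03742 - 0.2043i):
new amp(|10⟩) = (1/√2)·a + (1/√2)·b = (-0.05412 - 0.1168i)
new amp(|11⟩) = (1/√2)·a + (-1/√2)·b = (-0.001202 + 0.1721i)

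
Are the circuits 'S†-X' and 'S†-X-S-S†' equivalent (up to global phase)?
Yes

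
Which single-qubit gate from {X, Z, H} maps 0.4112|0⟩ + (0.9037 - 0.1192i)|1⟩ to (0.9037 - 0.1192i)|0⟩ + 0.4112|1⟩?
X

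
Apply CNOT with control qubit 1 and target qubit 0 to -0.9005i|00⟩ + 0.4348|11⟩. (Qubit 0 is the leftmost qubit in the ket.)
-0.9005i|00⟩ + 0.4348|01⟩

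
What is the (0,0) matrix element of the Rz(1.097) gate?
(0.8533 - 0.5214i)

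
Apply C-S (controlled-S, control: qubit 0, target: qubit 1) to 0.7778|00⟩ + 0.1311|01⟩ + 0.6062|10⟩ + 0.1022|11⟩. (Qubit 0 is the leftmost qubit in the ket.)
0.7778|00⟩ + 0.1311|01⟩ + 0.6062|10⟩ + 0.1022i|11⟩

C-S leaves the control-|0⟩ kets |00⟩, |01⟩ unchanged and applies S to qubit 1 on the control-|1⟩ pair (|10⟩, |11⟩).
S = [[1, 0], [0, i]].
With a = amp(|10⟩) = 0.6062 and b = amp(|11⟩) = 0.1022:
new amp(|10⟩) = (1)·a = 0.6062
new amp(|11⟩) = (i)·b = 0.1022i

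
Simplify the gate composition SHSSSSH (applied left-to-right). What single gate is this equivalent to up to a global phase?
S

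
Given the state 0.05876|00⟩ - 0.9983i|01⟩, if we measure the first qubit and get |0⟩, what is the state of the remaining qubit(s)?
0.05876|0⟩ - 0.9983i|1⟩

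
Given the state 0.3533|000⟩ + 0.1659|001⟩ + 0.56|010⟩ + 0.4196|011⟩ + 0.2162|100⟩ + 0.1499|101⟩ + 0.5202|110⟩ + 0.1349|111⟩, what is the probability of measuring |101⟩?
0.02247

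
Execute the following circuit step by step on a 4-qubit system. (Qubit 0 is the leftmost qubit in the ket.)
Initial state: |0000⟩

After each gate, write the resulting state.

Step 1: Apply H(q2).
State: 1/√2|0000⟩ + 1/√2|0010⟩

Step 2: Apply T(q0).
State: 1/√2|0000⟩ + 1/√2|0010⟩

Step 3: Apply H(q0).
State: 1/2|0000⟩ + 1/2|0010⟩ + 1/2|1000⟩ + 1/2|1010⟩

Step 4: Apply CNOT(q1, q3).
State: 1/2|0000⟩ + 1/2|0010⟩ + 1/2|1000⟩ + 1/2|1010⟩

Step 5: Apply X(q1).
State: 1/2|0100⟩ + 1/2|0110⟩ + 1/2|1100⟩ + 1/2|1110⟩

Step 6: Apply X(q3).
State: 1/2|0101⟩ + 1/2|0111⟩ + 1/2|1101⟩ + 1/2|1111⟩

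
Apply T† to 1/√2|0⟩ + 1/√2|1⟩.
1/√2|0⟩ + (1/2 - (1/2)i)|1⟩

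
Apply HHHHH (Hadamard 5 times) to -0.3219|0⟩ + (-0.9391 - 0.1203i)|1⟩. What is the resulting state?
(-0.8917 - 0.08506i)|0⟩ + (0.4364 + 0.08506i)|1⟩

H² = I, so H^5 = H: a single Hadamard. With (a, b) = (-0.3219, (-0.9391 - 0.1203i)), H gives ((a + b)/√2, (a − b)/√2) = ((-0.8917 - 0.08506i), (0.4364 + 0.08506i)).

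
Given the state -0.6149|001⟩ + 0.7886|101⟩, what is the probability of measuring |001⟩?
0.3781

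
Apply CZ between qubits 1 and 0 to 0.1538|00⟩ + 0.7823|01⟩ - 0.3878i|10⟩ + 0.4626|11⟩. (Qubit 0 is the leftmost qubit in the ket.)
0.1538|00⟩ + 0.7823|01⟩ - 0.3878i|10⟩ - 0.4626|11⟩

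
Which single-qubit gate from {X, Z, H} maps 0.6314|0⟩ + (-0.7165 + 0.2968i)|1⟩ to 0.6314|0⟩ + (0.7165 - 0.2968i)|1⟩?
Z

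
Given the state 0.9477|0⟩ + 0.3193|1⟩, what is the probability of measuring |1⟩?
0.102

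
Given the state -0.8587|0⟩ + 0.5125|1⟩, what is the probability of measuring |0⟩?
0.7374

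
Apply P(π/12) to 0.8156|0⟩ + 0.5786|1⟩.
0.8156|0⟩ + (0.5589 + 0.1498i)|1⟩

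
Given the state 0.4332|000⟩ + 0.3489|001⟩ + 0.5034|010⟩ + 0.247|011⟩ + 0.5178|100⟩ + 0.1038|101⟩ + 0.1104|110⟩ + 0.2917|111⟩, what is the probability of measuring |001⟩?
0.1217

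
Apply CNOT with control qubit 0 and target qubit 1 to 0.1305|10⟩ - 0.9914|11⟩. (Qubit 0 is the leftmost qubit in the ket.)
-0.9914|10⟩ + 0.1305|11⟩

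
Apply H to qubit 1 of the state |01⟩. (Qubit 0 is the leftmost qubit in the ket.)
1/√2|00⟩ - 1/√2|01⟩

H on qubit 1 mixes each pair of kets that differ only in qubit 1: amplitudes (a, b) of (|…0…⟩, |…1…⟩) become ((a + b)/√2, (a − b)/√2). Kets absent from the input have amplitude 0.
(|00⟩, |01⟩): (a, b) = (0, 1) → (1/√2, -1/√2)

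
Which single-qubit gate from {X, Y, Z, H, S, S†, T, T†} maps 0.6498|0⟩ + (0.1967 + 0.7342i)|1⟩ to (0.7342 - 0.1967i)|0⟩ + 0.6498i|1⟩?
Y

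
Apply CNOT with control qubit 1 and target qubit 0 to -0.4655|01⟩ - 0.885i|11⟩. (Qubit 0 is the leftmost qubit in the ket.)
-0.885i|01⟩ - 0.4655|11⟩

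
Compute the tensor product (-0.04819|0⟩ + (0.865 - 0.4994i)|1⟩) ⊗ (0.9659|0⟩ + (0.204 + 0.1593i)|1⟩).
-0.04655|00⟩ + (-0.009831 - 0.007677i)|01⟩ + (0.8355 - 0.4824i)|10⟩ + (0.256 + 0.03592i)|11⟩

amp(|b₁b₂…⟩) = product of the factor amplitudes for bits b₁, b₂, …; only kets whose every factor amplitude is nonzero survive.
|00⟩: (-0.04819)(0.9659) = -0.04655
|01⟩: (-0.04819)(0.204 + 0.1593i) = (-0.009831 - 0.007677i)
|10⟩: (0.865 - 0.4994i)(0.9659) = (0.8355 - 0.4824i)
|11⟩: (0.865 - 0.4994i)(0.204 + 0.1593i) = (0.256 + 0.03592i)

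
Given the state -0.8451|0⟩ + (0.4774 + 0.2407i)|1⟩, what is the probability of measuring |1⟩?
0.2858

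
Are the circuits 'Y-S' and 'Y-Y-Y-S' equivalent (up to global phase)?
Yes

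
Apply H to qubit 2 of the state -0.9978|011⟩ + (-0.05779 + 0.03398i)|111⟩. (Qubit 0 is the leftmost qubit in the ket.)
-0.7056|010⟩ + 0.7056|011⟩ + (-0.04086 + 0.02403i)|110⟩ + (0.04086 - 0.02403i)|111⟩

H on qubit 2 mixes each pair of kets that differ only in qubit 2: amplitudes (a, b) of (|…0…⟩, |…1…⟩) become ((a + b)/√2, (a − b)/√2). Kets absent from the input have amplitude 0.
(|010⟩, |011⟩): (a, b) = (0, -0.9978) → (-0.7056, 0.7056)
(|110⟩, |111⟩): (a, b) = (0, (-0.05779 + 0.03398i)) → ((-0.04086 + 0.02403i), (0.04086 - 0.02403i))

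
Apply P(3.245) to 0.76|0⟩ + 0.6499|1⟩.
0.76|0⟩ + (-0.6464 - 0.06708i)|1⟩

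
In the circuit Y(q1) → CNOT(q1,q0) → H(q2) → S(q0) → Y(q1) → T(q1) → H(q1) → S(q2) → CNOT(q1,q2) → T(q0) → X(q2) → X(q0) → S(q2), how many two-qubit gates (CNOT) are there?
2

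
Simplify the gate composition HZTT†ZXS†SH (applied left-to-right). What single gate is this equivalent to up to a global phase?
Z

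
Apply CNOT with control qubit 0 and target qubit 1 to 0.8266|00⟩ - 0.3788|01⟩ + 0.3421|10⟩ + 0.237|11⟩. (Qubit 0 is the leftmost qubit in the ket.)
0.8266|00⟩ - 0.3788|01⟩ + 0.237|10⟩ + 0.3421|11⟩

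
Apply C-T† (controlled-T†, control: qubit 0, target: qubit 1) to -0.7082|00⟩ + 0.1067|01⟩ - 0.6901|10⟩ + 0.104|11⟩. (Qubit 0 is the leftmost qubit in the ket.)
-0.7082|00⟩ + 0.1067|01⟩ - 0.6901|10⟩ + (0.07354 - 0.07354i)|11⟩

C-T† leaves the control-|0⟩ kets |00⟩, |01⟩ unchanged and applies T† to qubit 1 on the control-|1⟩ pair (|10⟩, |11⟩).
T† = [[1, 0], [0, (1/√2 - (1/√2)i)]].
With a = amp(|10⟩) = -0.6901 and b = amp(|11⟩) = 0.104:
new amp(|10⟩) = (1)·a = -0.6901
new amp(|11⟩) = (1/√2 - (1/√2)i)·b = (0.07354 - 0.07354i)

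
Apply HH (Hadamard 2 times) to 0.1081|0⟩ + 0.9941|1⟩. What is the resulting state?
0.1081|0⟩ + 0.9941|1⟩

H² = I, so an even number of Hadamards cancels: H^2 = I and the state is unchanged.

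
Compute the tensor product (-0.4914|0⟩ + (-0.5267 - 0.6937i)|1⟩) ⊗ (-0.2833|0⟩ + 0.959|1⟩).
0.1392|00⟩ - 0.4713|01⟩ + (0.1492 + 0.1965i)|10⟩ + (-0.5051 - 0.6653i)|11⟩

amp(|b₁b₂…⟩) = product of the factor amplitudes for bits b₁, b₂, …; only kets whose every factor amplitude is nonzero survive.
|00⟩: (-0.4914)(-0.2833) = 0.1392
|01⟩: (-0.4914)(0.959) = -0.4713
|10⟩: (-0.5267 - 0.6937i)(-0.2833) = (0.1492 + 0.1965i)
|11⟩: (-0.5267 - 0.6937i)(0.959) = (-0.5051 - 0.6653i)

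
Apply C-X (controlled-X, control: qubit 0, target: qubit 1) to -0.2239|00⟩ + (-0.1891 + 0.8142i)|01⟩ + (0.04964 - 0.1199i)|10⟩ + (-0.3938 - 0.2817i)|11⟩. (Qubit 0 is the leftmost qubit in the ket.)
-0.2239|00⟩ + (-0.1891 + 0.8142i)|01⟩ + (-0.3938 - 0.2817i)|10⟩ + (0.04964 - 0.1199i)|11⟩

C-X leaves the control-|0⟩ kets |00⟩, |01⟩ unchanged and applies X to qubit 1 on the control-|1⟩ pair (|10⟩, |11⟩).
X = [[0, 1], [1, 0]].
With a = amp(|10⟩) = (0.04964 - 0.1199i) and b = amp(|11⟩) = (-0.3938 - 0.2817i):
new amp(|10⟩) = (1)·b = (-0.3938 - 0.2817i)
new amp(|11⟩) = (1)·a = (0.04964 - 0.1199i)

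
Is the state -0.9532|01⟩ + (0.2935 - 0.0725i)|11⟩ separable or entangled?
Separable

Writing the state as a|00⟩ + b|01⟩ + c|10⟩ + d|11⟩, it is a product state iff ad − bc = 0.
Here (a, b, c, d) = (0, -0.9532, 0, (0.2935 - 0.0725i)): ad − bc = (0)(0.2935 - 0.0725i) − (-0.9532)(0) = 0, so the state is separable.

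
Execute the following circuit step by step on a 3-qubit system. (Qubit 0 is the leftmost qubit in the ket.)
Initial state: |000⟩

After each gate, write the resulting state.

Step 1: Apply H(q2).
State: 1/√2|000⟩ + 1/√2|001⟩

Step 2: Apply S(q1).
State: 1/√2|000⟩ + 1/√2|001⟩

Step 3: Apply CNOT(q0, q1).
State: 1/√2|000⟩ + 1/√2|001⟩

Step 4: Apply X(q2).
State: 1/√2|000⟩ + 1/√2|001⟩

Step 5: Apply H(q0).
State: 1/2|000⟩ + 1/2|001⟩ + 1/2|100⟩ + 1/2|101⟩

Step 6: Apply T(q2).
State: 1/2|000⟩ + (1/√8 + (1/√8)i)|001⟩ + 1/2|100⟩ + (1/√8 + (1/√8)i)|101⟩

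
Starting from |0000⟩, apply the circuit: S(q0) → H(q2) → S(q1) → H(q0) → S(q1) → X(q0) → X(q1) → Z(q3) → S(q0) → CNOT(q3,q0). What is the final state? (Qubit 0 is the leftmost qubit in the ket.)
1/2|0100⟩ + 1/2|0110⟩ + (1/2)i|1100⟩ + (1/2)i|1110⟩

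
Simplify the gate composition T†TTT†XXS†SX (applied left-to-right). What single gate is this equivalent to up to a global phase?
X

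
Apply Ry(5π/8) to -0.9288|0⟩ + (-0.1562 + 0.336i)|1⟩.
(-0.3861 - 0.2794i)|0⟩ + (-0.859 + 0.1867i)|1⟩

Ry(5π/8) = [[cos(θ/2), −sin(θ/2)], [sin(θ/2), cos(θ/2)]]; θ = 5π/8, cos(θ/2) ≈ 0.55557, sin(θ/2) ≈ 0.83147.
With a = amp(|0⟩) = -0.9288 and b = amp(|1⟩) = (-0.1562 + 0.336i):
new amp(|0⟩) = (0.55557)·a + (-0.83147)·b = (-0.3861 - 0.2794i)
new amp(|1⟩) = (0.83147)·a + (0.55557)·b = (-0.859 + 0.1867i)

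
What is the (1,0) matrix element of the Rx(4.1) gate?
-0.8874i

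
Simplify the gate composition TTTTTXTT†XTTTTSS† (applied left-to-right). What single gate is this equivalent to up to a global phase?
T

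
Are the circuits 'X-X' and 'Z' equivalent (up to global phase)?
No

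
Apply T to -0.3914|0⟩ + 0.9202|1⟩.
-0.3914|0⟩ + (0.6507 + 0.6507i)|1⟩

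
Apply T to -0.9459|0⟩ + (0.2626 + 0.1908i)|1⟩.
-0.9459|0⟩ + (0.05077 + 0.3206i)|1⟩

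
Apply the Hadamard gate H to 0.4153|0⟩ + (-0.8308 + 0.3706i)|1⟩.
(-0.2938 + 0.2621i)|0⟩ + (0.8811 - 0.2621i)|1⟩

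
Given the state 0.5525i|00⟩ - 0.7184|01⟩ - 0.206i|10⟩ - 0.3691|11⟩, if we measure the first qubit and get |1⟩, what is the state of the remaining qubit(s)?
-0.4873i|0⟩ - 0.8732|1⟩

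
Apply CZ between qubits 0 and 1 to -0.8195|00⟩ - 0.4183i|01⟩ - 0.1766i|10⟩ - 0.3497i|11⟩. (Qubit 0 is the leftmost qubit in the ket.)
-0.8195|00⟩ - 0.4183i|01⟩ - 0.1766i|10⟩ + 0.3497i|11⟩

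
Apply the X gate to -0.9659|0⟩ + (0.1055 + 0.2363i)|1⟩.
(0.1055 + 0.2363i)|0⟩ - 0.9659|1⟩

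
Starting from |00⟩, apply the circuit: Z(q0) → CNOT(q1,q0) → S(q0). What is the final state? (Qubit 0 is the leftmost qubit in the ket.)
|00⟩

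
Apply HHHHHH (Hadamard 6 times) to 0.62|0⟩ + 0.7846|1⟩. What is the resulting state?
0.62|0⟩ + 0.7846|1⟩

H² = I, so an even number of Hadamards cancels: H^6 = I and the state is unchanged.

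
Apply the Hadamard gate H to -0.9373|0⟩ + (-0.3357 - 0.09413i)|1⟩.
(-0.9001 - 0.06656i)|0⟩ + (-0.4254 + 0.06656i)|1⟩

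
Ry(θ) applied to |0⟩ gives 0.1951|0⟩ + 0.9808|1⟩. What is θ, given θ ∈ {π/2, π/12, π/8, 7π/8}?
7π/8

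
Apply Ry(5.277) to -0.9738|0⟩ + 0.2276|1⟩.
0.7434|0⟩ - 0.6689|1⟩

Ry(5.277) = [[cos(θ/2), −sin(θ/2)], [sin(θ/2), cos(θ/2)]]; θ = 5.277, cos(θ/2) ≈ -0.876096, sin(θ/2) ≈ 0.482137.
With a = amp(|0⟩) = -0.9738 and b = amp(|1⟩) = 0.2276:
new amp(|0⟩) = (-0.876096)·a + (-0.482137)·b = 0.7434
new amp(|1⟩) = (0.482137)·a + (-0.876096)·b = -0.6689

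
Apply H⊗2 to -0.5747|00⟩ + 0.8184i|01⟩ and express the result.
(-0.2874 + 0.4092i)|00⟩ + (-0.2874 - 0.4092i)|01⟩ + (-0.2874 + 0.4092i)|10⟩ + (-0.2874 - 0.4092i)|11⟩

H⊗2 gives amp(|y⟩) = (1/2) Σ_x (−1)^(x·y) amp(|x⟩), where x·y is the number of positions in which both x and y have a 1.
|00⟩: (-0.5747 + 0.8184i)/2 = (-0.2874 + 0.4092i)
|01⟩: (-0.5747 - 0.8184i)/2 = (-0.2874 - 0.4092i)
|10⟩: (-0.5747 + 0.8184i)/2 = (-0.2874 + 0.4092i)
|11⟩: (-0.5747 - 0.8184i)/2 = (-0.2874 - 0.4092i)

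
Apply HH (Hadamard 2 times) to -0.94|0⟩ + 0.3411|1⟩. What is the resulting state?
-0.94|0⟩ + 0.3411|1⟩

H² = I, so an even number of Hadamards cancels: H^2 = I and the state is unchanged.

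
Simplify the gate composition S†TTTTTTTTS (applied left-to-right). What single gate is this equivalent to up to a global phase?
I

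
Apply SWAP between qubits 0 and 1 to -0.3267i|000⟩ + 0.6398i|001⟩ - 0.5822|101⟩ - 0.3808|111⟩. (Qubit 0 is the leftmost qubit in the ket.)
-0.3267i|000⟩ + 0.6398i|001⟩ - 0.5822|011⟩ - 0.3808|111⟩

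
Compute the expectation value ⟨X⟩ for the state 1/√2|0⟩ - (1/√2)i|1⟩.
0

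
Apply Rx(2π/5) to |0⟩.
0.809|0⟩ - 0.5878i|1⟩

Rx(2π/5) = [[cos(θ/2), −i·sin(θ/2)], [−i·sin(θ/2), cos(θ/2)]]; θ = 2π/5, cos(θ/2) ≈ 0.809017, sin(θ/2) ≈ 0.587785.
With a = amp(|0⟩) = 1 and b = amp(|1⟩) = 0:
new amp(|0⟩) = (0.809017)·a + (-0.587785i)·b = 0.809
new amp(|1⟩) = (-0.587785i)·a + (0.809017)·b = -0.5878i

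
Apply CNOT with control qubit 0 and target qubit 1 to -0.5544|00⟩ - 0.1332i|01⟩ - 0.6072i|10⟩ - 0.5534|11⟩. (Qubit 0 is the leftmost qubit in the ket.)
-0.5544|00⟩ - 0.1332i|01⟩ - 0.5534|10⟩ - 0.6072i|11⟩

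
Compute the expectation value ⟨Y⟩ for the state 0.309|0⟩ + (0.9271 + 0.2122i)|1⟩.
0.1311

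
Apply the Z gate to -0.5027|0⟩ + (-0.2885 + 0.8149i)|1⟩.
-0.5027|0⟩ + (0.2885 - 0.8149i)|1⟩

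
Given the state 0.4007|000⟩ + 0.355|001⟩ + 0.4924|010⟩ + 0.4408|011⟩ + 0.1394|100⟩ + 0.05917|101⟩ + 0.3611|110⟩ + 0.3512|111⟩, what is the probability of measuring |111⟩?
0.1233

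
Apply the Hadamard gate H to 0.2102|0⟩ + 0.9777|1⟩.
0.84|0⟩ - 0.5427|1⟩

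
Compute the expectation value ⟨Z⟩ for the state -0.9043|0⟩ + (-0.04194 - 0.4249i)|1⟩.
0.6355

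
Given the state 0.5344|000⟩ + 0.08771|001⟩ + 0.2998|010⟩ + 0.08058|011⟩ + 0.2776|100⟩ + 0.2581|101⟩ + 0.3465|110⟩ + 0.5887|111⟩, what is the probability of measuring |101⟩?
0.06662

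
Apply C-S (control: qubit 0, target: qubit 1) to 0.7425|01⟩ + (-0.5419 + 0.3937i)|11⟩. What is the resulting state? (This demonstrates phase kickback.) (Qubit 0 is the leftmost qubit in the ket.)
0.7425|01⟩ + (-0.3937 - 0.5419i)|11⟩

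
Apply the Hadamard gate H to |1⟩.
1/√2|0⟩ - 1/√2|1⟩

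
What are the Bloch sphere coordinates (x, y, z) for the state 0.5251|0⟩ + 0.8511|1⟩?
(0.8938, 0, -0.4486)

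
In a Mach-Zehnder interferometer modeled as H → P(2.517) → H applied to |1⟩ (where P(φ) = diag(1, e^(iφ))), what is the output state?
(0.9056 - 0.2924i)|0⟩ + (0.0944 + 0.2924i)|1⟩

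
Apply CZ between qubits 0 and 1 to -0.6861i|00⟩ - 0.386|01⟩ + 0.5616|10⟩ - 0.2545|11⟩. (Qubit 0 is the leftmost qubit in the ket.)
-0.6861i|00⟩ - 0.386|01⟩ + 0.5616|10⟩ + 0.2545|11⟩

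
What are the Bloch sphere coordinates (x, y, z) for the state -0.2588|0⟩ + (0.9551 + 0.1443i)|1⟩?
(-0.4944, -0.07469, -0.8661)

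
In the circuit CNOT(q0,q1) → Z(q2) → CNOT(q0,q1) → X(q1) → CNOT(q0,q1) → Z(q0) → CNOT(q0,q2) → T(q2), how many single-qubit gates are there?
4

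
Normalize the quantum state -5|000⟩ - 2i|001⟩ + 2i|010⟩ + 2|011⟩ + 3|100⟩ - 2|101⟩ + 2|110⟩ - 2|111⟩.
-0.6565|000⟩ - 0.2626i|001⟩ + 0.2626i|010⟩ + 0.2626|011⟩ + 0.3939|100⟩ - 0.2626|101⟩ + 0.2626|110⟩ - 0.2626|111⟩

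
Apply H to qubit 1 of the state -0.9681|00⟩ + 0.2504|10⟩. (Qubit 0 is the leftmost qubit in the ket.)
-0.6846|00⟩ - 0.6846|01⟩ + 0.1771|10⟩ + 0.1771|11⟩

H on qubit 1 mixes each pair of kets that differ only in qubit 1: amplitudes (a, b) of (|…0…⟩, |…1…⟩) become ((a + b)/√2, (a − b)/√2). Kets absent from the input have amplitude 0.
(|00⟩, |01⟩): (a, b) = (-0.9681, 0) → (-0.6846, -0.6846)
(|10⟩, |11⟩): (a, b) = (0.2504, 0) → (0.1771, 0.1771)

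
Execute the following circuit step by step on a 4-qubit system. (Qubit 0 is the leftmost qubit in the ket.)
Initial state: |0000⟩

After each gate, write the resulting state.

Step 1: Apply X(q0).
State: |1000⟩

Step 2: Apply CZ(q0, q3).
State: |1000⟩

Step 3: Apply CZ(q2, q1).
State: |1000⟩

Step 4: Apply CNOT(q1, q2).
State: |1000⟩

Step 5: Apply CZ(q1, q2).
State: |1000⟩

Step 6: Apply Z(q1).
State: |1000⟩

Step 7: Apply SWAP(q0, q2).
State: |0010⟩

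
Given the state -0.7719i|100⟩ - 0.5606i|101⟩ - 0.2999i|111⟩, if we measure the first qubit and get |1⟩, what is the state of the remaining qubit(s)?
-0.7719i|00⟩ - 0.5606i|01⟩ - 0.2999i|11⟩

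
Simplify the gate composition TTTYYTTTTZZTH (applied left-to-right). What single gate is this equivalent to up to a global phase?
H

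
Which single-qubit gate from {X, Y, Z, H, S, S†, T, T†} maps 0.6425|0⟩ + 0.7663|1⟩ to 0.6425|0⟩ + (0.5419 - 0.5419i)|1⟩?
T†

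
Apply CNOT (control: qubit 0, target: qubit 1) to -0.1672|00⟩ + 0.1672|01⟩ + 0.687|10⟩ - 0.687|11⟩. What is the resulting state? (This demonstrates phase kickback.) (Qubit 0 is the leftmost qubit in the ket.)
-0.1672|00⟩ + 0.1672|01⟩ - 0.687|10⟩ + 0.687|11⟩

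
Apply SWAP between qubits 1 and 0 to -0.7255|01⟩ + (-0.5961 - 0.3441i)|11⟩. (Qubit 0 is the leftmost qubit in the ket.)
-0.7255|10⟩ + (-0.5961 - 0.3441i)|11⟩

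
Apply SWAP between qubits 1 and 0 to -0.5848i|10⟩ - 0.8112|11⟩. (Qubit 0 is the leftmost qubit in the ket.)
-0.5848i|01⟩ - 0.8112|11⟩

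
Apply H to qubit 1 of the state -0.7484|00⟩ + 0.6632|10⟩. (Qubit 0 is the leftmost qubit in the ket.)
-0.5292|00⟩ - 0.5292|01⟩ + 0.469|10⟩ + 0.469|11⟩

H on qubit 1 mixes each pair of kets that differ only in qubit 1: amplitudes (a, b) of (|…0…⟩, |…1…⟩) become ((a + b)/√2, (a − b)/√2). Kets absent from the input have amplitude 0.
(|00⟩, |01⟩): (a, b) = (-0.7484, 0) → (-0.5292, -0.5292)
(|10⟩, |11⟩): (a, b) = (0.6632, 0) → (0.469, 0.469)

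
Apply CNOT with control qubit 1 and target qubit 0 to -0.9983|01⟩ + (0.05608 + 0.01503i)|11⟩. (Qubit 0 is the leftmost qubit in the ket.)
(0.05608 + 0.01503i)|01⟩ - 0.9983|11⟩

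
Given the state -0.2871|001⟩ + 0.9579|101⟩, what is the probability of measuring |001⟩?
0.08243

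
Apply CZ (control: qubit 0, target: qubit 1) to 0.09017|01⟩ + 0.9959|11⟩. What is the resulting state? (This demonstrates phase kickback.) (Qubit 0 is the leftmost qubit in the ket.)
0.09017|01⟩ - 0.9959|11⟩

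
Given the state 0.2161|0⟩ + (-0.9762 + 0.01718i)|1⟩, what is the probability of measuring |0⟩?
0.0467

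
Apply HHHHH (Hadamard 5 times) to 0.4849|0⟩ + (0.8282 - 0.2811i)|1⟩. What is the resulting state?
(0.9285 - 0.1988i)|0⟩ + (-0.2427 + 0.1988i)|1⟩

H² = I, so H^5 = H: a single Hadamard. With (a, b) = (0.4849, (0.8282 - 0.2811i)), H gives ((a + b)/√2, (a − b)/√2) = ((0.9285 - 0.1988i), (-0.2427 + 0.1988i)).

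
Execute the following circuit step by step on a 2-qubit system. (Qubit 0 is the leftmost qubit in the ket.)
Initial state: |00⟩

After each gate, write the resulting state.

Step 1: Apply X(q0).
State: |10⟩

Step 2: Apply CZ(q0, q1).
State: |10⟩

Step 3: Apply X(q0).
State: |00⟩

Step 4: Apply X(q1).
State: |01⟩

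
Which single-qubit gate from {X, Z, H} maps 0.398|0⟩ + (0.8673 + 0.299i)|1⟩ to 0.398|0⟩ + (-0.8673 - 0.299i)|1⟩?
Z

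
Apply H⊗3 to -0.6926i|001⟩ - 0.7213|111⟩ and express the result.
(-0.255 - 0.2449i)|000⟩ + (0.255 + 0.2449i)|001⟩ + (0.255 - 0.2449i)|010⟩ + (-0.255 + 0.2449i)|011⟩ + (0.255 - 0.2449i)|100⟩ + (-0.255 + 0.2449i)|101⟩ + (-0.255 - 0.2449i)|110⟩ + (0.255 + 0.2449i)|111⟩

H⊗3 gives amp(|y⟩) = (1/2√2) Σ_x (−1)^(x·y) amp(|x⟩), where x·y is the number of positions in which both x and y have a 1.
|000⟩: (-0.6926i - 0.7213)/(2√2) = (-0.255 - 0.2449i)
|001⟩: (0.6926i + 0.7213)/(2√2) = (0.255 + 0.2449i)
|010⟩: (-0.6926i + 0.7213)/(2√2) = (0.255 - 0.2449i)
|011⟩: (0.6926i - 0.7213)/(2√2) = (-0.255 + 0.2449i)
|100⟩: (-0.6926i + 0.7213)/(2√2) = (0.255 - 0.2449i)
|101⟩: (0.6926i - 0.7213)/(2√2) = (-0.255 + 0.2449i)
|110⟩: (-0.6926i - 0.7213)/(2√2) = (-0.255 - 0.2449i)
|111⟩: (0.6926i + 0.7213)/(2√2) = (0.255 + 0.2449i)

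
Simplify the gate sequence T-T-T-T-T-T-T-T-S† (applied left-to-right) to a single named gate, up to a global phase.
S†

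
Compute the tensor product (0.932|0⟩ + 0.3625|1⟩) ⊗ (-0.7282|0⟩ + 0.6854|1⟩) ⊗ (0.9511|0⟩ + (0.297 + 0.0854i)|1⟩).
-0.6455|000⟩ + (-0.2016 - 0.05796i)|001⟩ + 0.6076|010⟩ + (0.1897 + 0.05455i)|011⟩ - 0.2511|100⟩ + (-0.0784 - 0.02254i)|101⟩ + 0.2363|110⟩ + (0.07379 + 0.02122i)|111⟩

amp(|b₁b₂…⟩) = product of the factor amplitudes for bits b₁, b₂, …; only kets whose every factor amplitude is nonzero survive.
|000⟩: (0.932)(-0.7282)(0.9511) = -0.6455
|001⟩: (0.932)(-0.7282)(0.297 + 0.0854i) = (-0.2016 - 0.05796i)
|010⟩: (0.932)(0.6854)(0.9511) = 0.6076
|011⟩: (0.932)(0.6854)(0.297 + 0.0854i) = (0.1897 + 0.05455i)
|100⟩: (0.3625)(-0.7282)(0.9511) = -0.2511
|101⟩: (0.3625)(-0.7282)(0.297 + 0.0854i) = (-0.0784 - 0.02254i)
|110⟩: (0.3625)(0.6854)(0.9511) = 0.2363
|111⟩: (0.3625)(0.6854)(0.297 + 0.0854i) = (0.07379 + 0.02122i)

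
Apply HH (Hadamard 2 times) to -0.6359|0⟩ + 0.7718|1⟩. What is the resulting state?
-0.6359|0⟩ + 0.7718|1⟩

H² = I, so an even number of Hadamards cancels: H^2 = I and the state is unchanged.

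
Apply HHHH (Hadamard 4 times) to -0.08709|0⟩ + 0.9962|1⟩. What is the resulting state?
-0.08709|0⟩ + 0.9962|1⟩

H² = I, so an even number of Hadamards cancels: H^4 = I and the state is unchanged.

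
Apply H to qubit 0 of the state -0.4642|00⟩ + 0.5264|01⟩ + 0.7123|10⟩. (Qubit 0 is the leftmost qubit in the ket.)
0.1754|00⟩ + 0.3722|01⟩ - 0.8319|10⟩ + 0.3722|11⟩

H on qubit 0 mixes each pair of kets that differ only in qubit 0: amplitudes (a, b) of (|…0…⟩, |…1…⟩) become ((a + b)/√2, (a − b)/√2). Kets absent from the input have amplitude 0.
(|00⟩, |10⟩): (a, b) = (-0.4642, 0.7123) → (0.1754, -0.8319)
(|01⟩, |11⟩): (a, b) = (0.5264, 0) → (0.3722, 0.3722)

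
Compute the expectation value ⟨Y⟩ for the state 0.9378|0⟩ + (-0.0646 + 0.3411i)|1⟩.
0.6398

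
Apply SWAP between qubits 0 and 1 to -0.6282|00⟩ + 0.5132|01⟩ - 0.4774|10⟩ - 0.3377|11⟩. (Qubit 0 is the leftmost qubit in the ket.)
-0.6282|00⟩ - 0.4774|01⟩ + 0.5132|10⟩ - 0.3377|11⟩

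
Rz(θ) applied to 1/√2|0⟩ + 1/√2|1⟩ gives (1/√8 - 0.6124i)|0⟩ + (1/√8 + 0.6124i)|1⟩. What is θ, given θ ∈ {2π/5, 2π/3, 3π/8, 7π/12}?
2π/3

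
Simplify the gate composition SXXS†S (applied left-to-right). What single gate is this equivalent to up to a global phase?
S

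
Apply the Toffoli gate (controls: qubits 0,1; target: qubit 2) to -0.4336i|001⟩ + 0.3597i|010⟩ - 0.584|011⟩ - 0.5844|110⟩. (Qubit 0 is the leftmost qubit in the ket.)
-0.4336i|001⟩ + 0.3597i|010⟩ - 0.584|011⟩ - 0.5844|111⟩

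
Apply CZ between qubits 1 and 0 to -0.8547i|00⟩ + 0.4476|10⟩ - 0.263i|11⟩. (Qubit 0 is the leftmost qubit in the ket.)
-0.8547i|00⟩ + 0.4476|10⟩ + 0.263i|11⟩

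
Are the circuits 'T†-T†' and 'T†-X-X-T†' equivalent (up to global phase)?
Yes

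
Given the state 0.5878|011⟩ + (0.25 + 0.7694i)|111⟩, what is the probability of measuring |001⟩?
0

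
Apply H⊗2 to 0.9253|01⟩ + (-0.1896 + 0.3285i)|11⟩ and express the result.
(0.3679 + 0.1643i)|00⟩ + (-0.3679 - 0.1643i)|01⟩ + (0.5575 - 0.1643i)|10⟩ + (-0.5575 + 0.1643i)|11⟩

H⊗2 gives amp(|y⟩) = (1/2) Σ_x (−1)^(x·y) amp(|x⟩), where x·y is the number of positions in which both x and y have a 1.
|00⟩: (0.9253 + (-0.1896 + 0.3285i))/2 = (0.3679 + 0.1643i)
|01⟩: (-0.9253 - (-0.1896 + 0.3285i))/2 = (-0.3679 - 0.1643i)
|10⟩: (0.9253 - (-0.1896 + 0.3285i))/2 = (0.5575 - 0.1643i)
|11⟩: (-0.9253 + (-0.1896 + 0.3285i))/2 = (-0.5575 + 0.1643i)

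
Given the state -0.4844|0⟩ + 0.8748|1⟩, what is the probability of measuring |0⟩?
0.2346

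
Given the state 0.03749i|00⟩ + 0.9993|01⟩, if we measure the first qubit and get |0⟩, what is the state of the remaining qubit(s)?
0.03749i|0⟩ + 0.9993|1⟩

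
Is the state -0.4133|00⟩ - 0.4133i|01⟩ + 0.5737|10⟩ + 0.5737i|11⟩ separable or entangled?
Separable

Writing the state as a|00⟩ + b|01⟩ + c|10⟩ + d|11⟩, it is a product state iff ad − bc = 0.
Here (a, b, c, d) = (-0.4133, -0.4133i, 0.5737, 0.5737i): ad − bc = (-0.4133)(0.5737i) − (-0.4133i)(0.5737) = 0, so the state is separable.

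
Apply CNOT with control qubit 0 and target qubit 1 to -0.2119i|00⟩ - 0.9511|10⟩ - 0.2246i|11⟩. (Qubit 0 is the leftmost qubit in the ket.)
-0.2119i|00⟩ - 0.2246i|10⟩ - 0.9511|11⟩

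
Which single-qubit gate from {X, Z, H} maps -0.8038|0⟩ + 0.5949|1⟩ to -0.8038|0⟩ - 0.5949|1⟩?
Z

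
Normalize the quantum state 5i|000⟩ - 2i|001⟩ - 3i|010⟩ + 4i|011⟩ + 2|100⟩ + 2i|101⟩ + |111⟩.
0.6299i|000⟩ - 0.252i|001⟩ - (1/√7)i|010⟩ + 0.504i|011⟩ + 0.252|100⟩ + 0.252i|101⟩ + 0.126|111⟩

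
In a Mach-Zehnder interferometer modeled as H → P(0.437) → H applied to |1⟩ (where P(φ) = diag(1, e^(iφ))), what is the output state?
(0.04699 - 0.2116i)|0⟩ + (0.953 + 0.2116i)|1⟩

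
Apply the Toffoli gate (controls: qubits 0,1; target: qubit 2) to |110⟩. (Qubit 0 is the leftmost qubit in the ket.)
|111⟩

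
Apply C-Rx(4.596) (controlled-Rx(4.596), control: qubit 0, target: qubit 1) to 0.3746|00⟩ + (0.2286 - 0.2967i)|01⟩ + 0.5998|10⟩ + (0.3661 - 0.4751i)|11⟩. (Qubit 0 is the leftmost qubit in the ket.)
0.3746|00⟩ + (0.2286 - 0.2967i)|01⟩ + (-0.7537 - 0.2735i)|10⟩ + (-0.2434 - 0.1322i)|11⟩

C-Rx(4.596) leaves the control-|0⟩ kets |00⟩, |01⟩ unchanged and applies Rx(4.596) to qubit 1 on the control-|1⟩ pair (|10⟩, |11⟩).
Rx(4.596) = [[cos(θ/2), −i·sin(θ/2)], [−i·sin(θ/2), cos(θ/2)]]; θ = 4.596, cos(θ/2) ≈ -0.664783, sin(θ/2) ≈ 0.747036.
With a = amp(|10⟩) = 0.5998 and b = amp(|11⟩) = (0.3661 - 0.4751i):
new amp(|10⟩) = (-0.664783)·a + (-0.747036i)·b = (-0.7537 - 0.2735i)
new amp(|11⟩) = (-0.747036i)·a + (-0.664783)·b = (-0.2434 - 0.1322i)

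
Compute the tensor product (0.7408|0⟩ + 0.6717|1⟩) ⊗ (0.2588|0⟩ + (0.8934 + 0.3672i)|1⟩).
0.1917|00⟩ + (0.6618 + 0.272i)|01⟩ + 0.1738|10⟩ + (0.6001 + 0.2466i)|11⟩

amp(|b₁b₂…⟩) = product of the factor amplitudes for bits b₁, b₂, …; only kets whose every factor amplitude is nonzero survive.
|00⟩: (0.7408)(0.2588) = 0.1917
|01⟩: (0.7408)(0.8934 + 0.3672i) = (0.6618 + 0.272i)
|10⟩: (0.6717)(0.2588) = 0.1738
|11⟩: (0.6717)(0.8934 + 0.3672i) = (0.6001 + 0.2466i)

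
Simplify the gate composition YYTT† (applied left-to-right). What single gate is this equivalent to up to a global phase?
I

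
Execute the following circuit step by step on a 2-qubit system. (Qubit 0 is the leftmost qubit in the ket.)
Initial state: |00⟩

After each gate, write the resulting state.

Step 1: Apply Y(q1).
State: i|01⟩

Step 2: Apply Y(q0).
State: -|11⟩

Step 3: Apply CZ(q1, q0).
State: |11⟩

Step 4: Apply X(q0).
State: |01⟩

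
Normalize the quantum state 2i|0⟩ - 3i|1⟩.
0.5547i|0⟩ - 0.8321i|1⟩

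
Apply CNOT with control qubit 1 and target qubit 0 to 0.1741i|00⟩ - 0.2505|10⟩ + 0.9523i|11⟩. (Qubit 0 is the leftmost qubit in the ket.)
0.1741i|00⟩ + 0.9523i|01⟩ - 0.2505|10⟩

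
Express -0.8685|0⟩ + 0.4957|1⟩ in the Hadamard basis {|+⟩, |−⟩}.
-0.2636|+⟩ - 0.9646|−⟩

With |ψ⟩ = α|0⟩ + β|1⟩, the Hadamard-basis coefficients are ⟨+|ψ⟩ = (α + β)/√2 and ⟨−|ψ⟩ = (α − β)/√2.
Here α = -0.8685, β = 0.4957: (α + β)/√2 = -0.2636, (α − β)/√2 = -0.9646.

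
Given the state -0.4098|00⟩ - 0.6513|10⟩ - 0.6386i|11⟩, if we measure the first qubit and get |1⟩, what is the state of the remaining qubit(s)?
-0.714|0⟩ - 0.7001i|1⟩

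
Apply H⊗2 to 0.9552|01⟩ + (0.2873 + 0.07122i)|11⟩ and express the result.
(0.6213 + 0.03561i)|00⟩ + (-0.6213 - 0.03561i)|01⟩ + (0.334 - 0.03561i)|10⟩ + (-0.334 + 0.03561i)|11⟩

H⊗2 gives amp(|y⟩) = (1/2) Σ_x (−1)^(x·y) amp(|x⟩), where x·y is the number of positions in which both x and y have a 1.
|00⟩: (0.9552 + (0.2873 + 0.07122i))/2 = (0.6213 + 0.03561i)
|01⟩: (-0.9552 - (0.2873 + 0.07122i))/2 = (-0.6213 - 0.03561i)
|10⟩: (0.9552 - (0.2873 + 0.07122i))/2 = (0.334 - 0.03561i)
|11⟩: (-0.9552 + (0.2873 + 0.07122i))/2 = (-0.334 + 0.03561i)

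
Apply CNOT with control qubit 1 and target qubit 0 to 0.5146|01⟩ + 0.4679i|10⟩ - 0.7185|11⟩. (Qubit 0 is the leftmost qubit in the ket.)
-0.7185|01⟩ + 0.4679i|10⟩ + 0.5146|11⟩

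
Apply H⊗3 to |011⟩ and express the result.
1/√8|000⟩ - 1/√8|001⟩ - 1/√8|010⟩ + 1/√8|011⟩ + 1/√8|100⟩ - 1/√8|101⟩ - 1/√8|110⟩ + 1/√8|111⟩

H⊗3 gives amp(|y⟩) = (1/2√2) Σ_x (−1)^(x·y) amp(|x⟩), where x·y is the number of positions in which both x and y have a 1.
|000⟩: (1)/(2√2) = 1/√8
|001⟩: (-1)/(2√2) = -1/√8
|010⟩: (-1)/(2√2) = -1/√8
|011⟩: (1)/(2√2) = 1/√8
|100⟩: (1)/(2√2) = 1/√8
|101⟩: (-1)/(2√2) = -1/√8
|110⟩: (-1)/(2√2) = -1/√8
|111⟩: (1)/(2√2) = 1/√8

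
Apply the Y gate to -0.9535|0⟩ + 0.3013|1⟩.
-0.3013i|0⟩ - 0.9535i|1⟩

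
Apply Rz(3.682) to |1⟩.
(-0.2669 + 0.9637i)|1⟩

Rz(3.682) = [[e^(−iθ/2), 0], [0, e^(iθ/2)]] with e^(±iθ/2) = cos(θ/2) ± i·sin(θ/2); θ = 3.682, cos(θ/2) ≈ -0.266928, sin(θ/2) ≈ 0.963717.
With a = amp(|0⟩) = 0 and b = amp(|1⟩) = 1:
new amp(|0⟩) = (-0.266928 - 0.963717i)·a = 0
new amp(|1⟩) = (-0.266928 + 0.963717i)·b = (-0.2669 + 0.9637i)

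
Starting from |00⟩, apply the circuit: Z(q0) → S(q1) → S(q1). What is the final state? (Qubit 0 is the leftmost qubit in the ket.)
|00⟩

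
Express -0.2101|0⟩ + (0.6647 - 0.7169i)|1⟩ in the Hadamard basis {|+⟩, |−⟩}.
(0.3215 - 0.5069i)|+⟩ + (-0.6186 + 0.5069i)|−⟩

With |ψ⟩ = α|0⟩ + β|1⟩, the Hadamard-basis coefficients are ⟨+|ψ⟩ = (α + β)/√2 and ⟨−|ψ⟩ = (α − β)/√2.
Here α = -0.2101, β = (0.6647 - 0.7169i): (α + β)/√2 = (0.3215 - 0.5069i), (α − β)/√2 = (-0.6186 + 0.5069i).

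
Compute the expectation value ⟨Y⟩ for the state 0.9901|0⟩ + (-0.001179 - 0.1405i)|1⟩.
-0.2782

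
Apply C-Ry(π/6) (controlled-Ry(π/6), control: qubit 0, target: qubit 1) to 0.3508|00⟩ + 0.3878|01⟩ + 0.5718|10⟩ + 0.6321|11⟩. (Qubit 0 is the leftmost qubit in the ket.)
0.3508|00⟩ + 0.3878|01⟩ + 0.3887|10⟩ + 0.7586|11⟩

C-Ry(π/6) leaves the control-|0⟩ kets |00⟩, |01⟩ unchanged and applies Ry(π/6) to qubit 1 on the control-|1⟩ pair (|10⟩, |11⟩).
Ry(π/6) = [[cos(θ/2), −sin(θ/2)], [sin(θ/2), cos(θ/2)]]; θ = π/6, cos(θ/2) ≈ 0.965926, sin(θ/2) ≈ 0.258819.
With a = amp(|10⟩) = 0.5718 and b = amp(|11⟩) = 0.6321:
new amp(|10⟩) = (0.965926)·a + (-0.258819)·b = 0.3887
new amp(|11⟩) = (0.258819)·a + (0.965926)·b = 0.7586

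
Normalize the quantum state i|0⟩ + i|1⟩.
(1/√2)i|0⟩ + (1/√2)i|1⟩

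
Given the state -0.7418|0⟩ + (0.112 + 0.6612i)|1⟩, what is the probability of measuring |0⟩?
0.5503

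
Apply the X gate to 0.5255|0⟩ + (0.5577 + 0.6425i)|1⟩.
(0.5577 + 0.6425i)|0⟩ + 0.5255|1⟩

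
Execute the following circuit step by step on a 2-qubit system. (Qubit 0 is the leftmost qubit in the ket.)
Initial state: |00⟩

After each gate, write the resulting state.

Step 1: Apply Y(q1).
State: i|01⟩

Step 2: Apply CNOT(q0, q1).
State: i|01⟩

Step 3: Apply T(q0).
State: i|01⟩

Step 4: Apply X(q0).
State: i|11⟩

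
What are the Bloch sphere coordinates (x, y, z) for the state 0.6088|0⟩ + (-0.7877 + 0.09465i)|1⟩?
(-0.9591, 0.1152, -0.2588)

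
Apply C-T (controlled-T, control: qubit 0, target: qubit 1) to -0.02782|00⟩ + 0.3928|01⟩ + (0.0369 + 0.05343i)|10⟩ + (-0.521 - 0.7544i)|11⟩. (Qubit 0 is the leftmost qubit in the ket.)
-0.02782|00⟩ + 0.3928|01⟩ + (0.0369 + 0.05343i)|10⟩ + (0.165 - 0.9018i)|11⟩

C-T leaves the control-|0⟩ kets |00⟩, |01⟩ unchanged and applies T to qubit 1 on the control-|1⟩ pair (|10⟩, |11⟩).
T = [[1, 0], [0, (1/√2 + (1/√2)i)]].
With a = amp(|10⟩) = (0.0369 + 0.05343i) and b = amp(|11⟩) = (-0.521 - 0.7544i):
new amp(|10⟩) = (1)·a = (0.0369 + 0.05343i)
new amp(|11⟩) = (1/√2 + (1/√2)i)·b = (0.165 - 0.9018i)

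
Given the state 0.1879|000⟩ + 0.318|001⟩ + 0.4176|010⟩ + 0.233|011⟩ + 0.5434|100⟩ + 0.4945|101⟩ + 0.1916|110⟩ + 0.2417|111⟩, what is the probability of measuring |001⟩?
0.1011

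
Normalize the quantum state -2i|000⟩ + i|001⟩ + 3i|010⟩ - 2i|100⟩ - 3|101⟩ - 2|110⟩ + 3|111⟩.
-0.3162i|000⟩ + 0.1581i|001⟩ + 0.4743i|010⟩ - 0.3162i|100⟩ - 0.4743|101⟩ - 0.3162|110⟩ + 0.4743|111⟩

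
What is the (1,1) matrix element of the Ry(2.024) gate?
0.5302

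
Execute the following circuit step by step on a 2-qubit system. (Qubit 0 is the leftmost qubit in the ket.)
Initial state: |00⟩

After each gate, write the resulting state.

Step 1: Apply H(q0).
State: 1/√2|00⟩ + 1/√2|10⟩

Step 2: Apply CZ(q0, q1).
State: 1/√2|00⟩ + 1/√2|10⟩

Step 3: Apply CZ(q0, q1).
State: 1/√2|00⟩ + 1/√2|10⟩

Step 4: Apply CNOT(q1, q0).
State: 1/√2|00⟩ + 1/√2|10⟩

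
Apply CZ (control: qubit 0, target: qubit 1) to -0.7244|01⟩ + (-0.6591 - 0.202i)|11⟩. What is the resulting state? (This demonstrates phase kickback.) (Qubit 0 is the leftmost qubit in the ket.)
-0.7244|01⟩ + (0.6591 + 0.202i)|11⟩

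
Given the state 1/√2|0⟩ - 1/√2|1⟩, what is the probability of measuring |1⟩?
1/2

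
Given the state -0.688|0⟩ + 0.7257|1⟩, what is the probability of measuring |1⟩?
0.5266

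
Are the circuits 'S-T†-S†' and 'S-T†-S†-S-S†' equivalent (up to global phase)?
Yes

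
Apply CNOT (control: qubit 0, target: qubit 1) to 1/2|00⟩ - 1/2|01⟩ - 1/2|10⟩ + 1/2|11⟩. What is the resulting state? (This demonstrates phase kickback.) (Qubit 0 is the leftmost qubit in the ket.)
1/2|00⟩ - 1/2|01⟩ + 1/2|10⟩ - 1/2|11⟩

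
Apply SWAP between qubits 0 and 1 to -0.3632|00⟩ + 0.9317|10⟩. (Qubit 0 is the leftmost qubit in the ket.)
-0.3632|00⟩ + 0.9317|01⟩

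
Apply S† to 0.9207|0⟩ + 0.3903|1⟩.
0.9207|0⟩ - 0.3903i|1⟩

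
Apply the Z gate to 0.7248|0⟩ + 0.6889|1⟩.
0.7248|0⟩ - 0.6889|1⟩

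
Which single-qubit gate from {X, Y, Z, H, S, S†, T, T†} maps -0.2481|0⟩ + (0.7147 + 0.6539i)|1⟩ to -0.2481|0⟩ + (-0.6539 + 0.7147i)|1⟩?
S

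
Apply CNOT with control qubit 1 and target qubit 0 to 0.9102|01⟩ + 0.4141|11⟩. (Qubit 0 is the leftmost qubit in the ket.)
0.4141|01⟩ + 0.9102|11⟩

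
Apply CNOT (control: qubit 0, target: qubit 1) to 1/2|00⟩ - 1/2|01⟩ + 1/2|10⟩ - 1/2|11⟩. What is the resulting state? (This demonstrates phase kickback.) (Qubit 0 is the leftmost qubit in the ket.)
1/2|00⟩ - 1/2|01⟩ - 1/2|10⟩ + 1/2|11⟩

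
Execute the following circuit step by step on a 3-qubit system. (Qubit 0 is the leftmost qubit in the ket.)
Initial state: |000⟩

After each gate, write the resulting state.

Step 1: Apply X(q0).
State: |100⟩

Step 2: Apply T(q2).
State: |100⟩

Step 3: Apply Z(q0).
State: -|100⟩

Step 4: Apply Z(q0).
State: |100⟩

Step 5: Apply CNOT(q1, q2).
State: |100⟩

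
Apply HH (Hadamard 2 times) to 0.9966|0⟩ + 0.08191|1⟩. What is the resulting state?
0.9966|0⟩ + 0.08191|1⟩

H² = I, so an even number of Hadamards cancels: H^2 = I and the state is unchanged.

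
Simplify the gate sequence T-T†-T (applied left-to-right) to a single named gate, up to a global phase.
T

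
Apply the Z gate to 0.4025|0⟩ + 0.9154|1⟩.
0.4025|0⟩ - 0.9154|1⟩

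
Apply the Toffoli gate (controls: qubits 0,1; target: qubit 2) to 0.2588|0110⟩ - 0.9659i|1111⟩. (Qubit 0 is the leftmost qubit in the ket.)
0.2588|0110⟩ - 0.9659i|1101⟩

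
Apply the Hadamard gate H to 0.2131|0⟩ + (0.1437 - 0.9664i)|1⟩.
(0.2523 - 0.6833i)|0⟩ + (0.04907 + 0.6833i)|1⟩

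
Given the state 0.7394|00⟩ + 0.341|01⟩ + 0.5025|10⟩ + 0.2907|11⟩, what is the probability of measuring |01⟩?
0.1163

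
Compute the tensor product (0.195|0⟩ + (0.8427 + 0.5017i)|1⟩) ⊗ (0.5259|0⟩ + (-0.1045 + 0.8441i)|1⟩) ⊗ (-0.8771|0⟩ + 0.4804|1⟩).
-0.08995|000⟩ + 0.04927|001⟩ + (0.01787 - 0.1444i)|010⟩ + (-0.009789 + 0.07907i)|011⟩ + (-0.3887 - 0.2314i)|100⟩ + (0.2129 + 0.1268i)|101⟩ + (0.4487 - 0.5779i)|110⟩ + (-0.2457 + 0.3165i)|111⟩

amp(|b₁b₂…⟩) = product of the factor amplitudes for bits b₁, b₂, …; only kets whose every factor amplitude is nonzero survive.
|000⟩: (0.195)(0.5259)(-0.8771) = -0.08995
|001⟩: (0.195)(0.5259)(0.4804) = 0.04927
|010⟩: (0.195)(-0.1045 + 0.8441i)(-0.8771) = (0.01787 - 0.1444i)
|011⟩: (0.195)(-0.1045 + 0.8441i)(0.4804) = (-0.009789 + 0.07907i)
|100⟩: (0.8427 + 0.5017i)(0.5259)(-0.8771) = (-0.3887 - 0.2314i)
|101⟩: (0.8427 + 0.5017i)(0.5259)(0.4804) = (0.2129 + 0.1268i)
|110⟩: (0.8427 + 0.5017i)(-0.1045 + 0.8441i)(-0.8771) = (0.4487 - 0.5779i)
|111⟩: (0.8427 + 0.5017i)(-0.1045 + 0.8441i)(0.4804) = (-0.2457 + 0.3165i)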